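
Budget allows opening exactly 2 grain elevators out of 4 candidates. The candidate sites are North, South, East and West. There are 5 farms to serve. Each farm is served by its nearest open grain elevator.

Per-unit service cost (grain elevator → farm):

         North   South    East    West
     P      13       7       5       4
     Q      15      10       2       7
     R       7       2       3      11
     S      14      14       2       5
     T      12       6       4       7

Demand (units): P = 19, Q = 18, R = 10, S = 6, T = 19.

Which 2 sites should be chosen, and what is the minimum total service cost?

With exactly 2 open, each farm uses its cheapest among the chosen.
{East, West}: P→West 4·19=76, Q→East 2·18=36, R→East 3·10=30, S→East 2·6=12, T→East 4·19=76. Service cost 230.
{South, East}: service cost 239
{North, East}: service cost 249
Among all 6 size-2 choices, {East, West} is lowest.

Choose East and West; total service cost 230.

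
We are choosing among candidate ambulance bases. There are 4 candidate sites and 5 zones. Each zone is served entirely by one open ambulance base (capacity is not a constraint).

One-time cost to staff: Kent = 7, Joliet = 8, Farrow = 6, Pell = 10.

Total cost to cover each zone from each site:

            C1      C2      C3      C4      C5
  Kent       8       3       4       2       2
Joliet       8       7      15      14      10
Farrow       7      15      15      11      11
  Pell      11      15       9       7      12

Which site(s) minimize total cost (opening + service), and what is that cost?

For any fixed open set, each zone goes to its cheapest open site; total = fixed + service.
{Kent}: C1→Kent 8, C2→Kent 3, C3→Kent 4, C4→Kent 2, C5→Kent 2. Service 19; fixed 7; total 26.
{Kent, Farrow}: service 18 + fixed 13 = 31
{Kent, Joliet}: C1→Kent 8, C2→Kent 3, C3→Kent 4, C4→Kent 2, C5→Kent 2. Service 19; fixed 15; total 34.
{Kent, Joliet, Farrow, Pell}: C1→Farrow 7, C2→Kent 3, C3→Kent 4, C4→Kent 2, C5→Kent 2. Service 18; fixed 31; total 49.
No other subset beats 26.

Open Kent only; minimum total cost 26.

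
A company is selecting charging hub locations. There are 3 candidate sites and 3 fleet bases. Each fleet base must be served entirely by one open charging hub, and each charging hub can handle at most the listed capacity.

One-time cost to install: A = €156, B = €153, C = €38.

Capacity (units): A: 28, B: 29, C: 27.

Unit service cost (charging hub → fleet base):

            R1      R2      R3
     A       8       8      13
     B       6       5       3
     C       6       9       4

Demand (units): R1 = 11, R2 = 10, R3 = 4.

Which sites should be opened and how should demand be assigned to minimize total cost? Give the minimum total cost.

Open {C}: R1→C 6·11=66, R2→C 9·10=90, R3→C 4·4=16.
Loads: C carries 25/27. Service 172; fixed 38; total 210.
Next best feasible plan costs 281.

Minimum total cost: 210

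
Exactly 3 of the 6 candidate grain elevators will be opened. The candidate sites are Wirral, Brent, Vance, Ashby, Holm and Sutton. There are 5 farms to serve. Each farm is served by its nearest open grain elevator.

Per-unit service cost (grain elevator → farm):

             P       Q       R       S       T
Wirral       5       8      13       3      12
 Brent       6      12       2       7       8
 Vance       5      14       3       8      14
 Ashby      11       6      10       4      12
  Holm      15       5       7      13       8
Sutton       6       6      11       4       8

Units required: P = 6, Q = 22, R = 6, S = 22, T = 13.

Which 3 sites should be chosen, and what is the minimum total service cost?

Choose Wirral, Brent and Holm; total service cost 322.

With exactly 3 open, each farm uses its cheapest among the chosen.
{Wirral, Brent, Holm}: P→Wirral 5·6=30, Q→Holm 5·22=110, R→Brent 2·6=12, S→Wirral 3·22=66, T→Brent 8·13=104. Service cost 322.
{Wirral, Vance, Holm}: service cost 328
{Wirral, Brent, Ashby}: service cost 344
Among all 20 size-3 choices, {Wirral, Brent, Holm} is lowest.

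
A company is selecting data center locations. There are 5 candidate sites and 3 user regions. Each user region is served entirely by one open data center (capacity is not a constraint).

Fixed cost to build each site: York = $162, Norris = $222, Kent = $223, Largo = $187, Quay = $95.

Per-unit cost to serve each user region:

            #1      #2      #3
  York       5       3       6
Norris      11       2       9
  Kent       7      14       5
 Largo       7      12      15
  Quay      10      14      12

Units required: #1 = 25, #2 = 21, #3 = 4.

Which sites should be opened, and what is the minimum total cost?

For any fixed open set, each user region goes to its cheapest open site; total = fixed + service.
{York}: #1→York 5·25=125, #2→York 3·21=63, #3→York 6·4=24. Service 212; fixed 162; total 374.
{York, Quay}: #1→York 5·25=125, #2→York 3·21=63, #3→York 6·4=24. Service 212; fixed 257; total 469.
{York, Largo}: #1→York 5·25=125, #2→York 3·21=63, #3→York 6·4=24. Service 212; fixed 349; total 561.
{York, Norris, Kent, Largo, Quay}: service 187 + fixed 889 = 1076
No other subset beats 374.

Open York only; minimum total cost 374.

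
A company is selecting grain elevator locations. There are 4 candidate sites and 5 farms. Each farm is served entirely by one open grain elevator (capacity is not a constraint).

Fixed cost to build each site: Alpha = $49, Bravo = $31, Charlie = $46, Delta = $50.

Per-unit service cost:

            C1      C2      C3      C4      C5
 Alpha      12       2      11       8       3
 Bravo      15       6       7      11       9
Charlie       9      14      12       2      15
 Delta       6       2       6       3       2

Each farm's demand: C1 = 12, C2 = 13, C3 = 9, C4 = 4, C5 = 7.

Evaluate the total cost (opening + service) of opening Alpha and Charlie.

Total cost: 357

Each farm is assigned to its cheapest site among the open ones.
{Alpha, Charlie}: C1→Charlie 9·12=108, C2→Alpha 2·13=26, C3→Alpha 11·9=99, C4→Charlie 2·4=8, C5→Alpha 3·7=21. Service 262; fixed 95; total 357.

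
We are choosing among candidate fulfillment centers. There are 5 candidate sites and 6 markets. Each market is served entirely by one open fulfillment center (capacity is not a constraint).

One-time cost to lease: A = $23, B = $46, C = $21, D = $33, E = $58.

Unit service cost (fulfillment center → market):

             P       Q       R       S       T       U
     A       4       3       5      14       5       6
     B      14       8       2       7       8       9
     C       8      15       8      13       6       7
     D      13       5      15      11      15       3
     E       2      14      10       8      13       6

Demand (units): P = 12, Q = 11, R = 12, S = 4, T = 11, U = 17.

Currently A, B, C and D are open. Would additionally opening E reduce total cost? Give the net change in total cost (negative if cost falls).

No — net change +34 (cost rises by 34).

Current service cost with {A, B, C, D}: 239.
Adding E: each market re-picks its cheapest; new service cost 215, saving 24.
Extra fixed cost: 58. Net change = 58 − 24 = 34.
(Totals: 362 → 396.)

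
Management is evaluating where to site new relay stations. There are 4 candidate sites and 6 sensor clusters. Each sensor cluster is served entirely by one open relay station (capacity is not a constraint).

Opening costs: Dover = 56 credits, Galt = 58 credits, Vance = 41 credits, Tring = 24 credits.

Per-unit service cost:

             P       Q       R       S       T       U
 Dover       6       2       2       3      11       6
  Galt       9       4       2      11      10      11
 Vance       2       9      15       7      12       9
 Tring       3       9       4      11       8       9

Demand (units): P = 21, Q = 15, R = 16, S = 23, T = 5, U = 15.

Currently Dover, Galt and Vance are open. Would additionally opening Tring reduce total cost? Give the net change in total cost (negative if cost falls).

No — net change +14 (cost rises by 14).

Current service cost with {Dover, Galt, Vance}: 313.
Adding Tring: each sensor cluster re-picks its cheapest; new service cost 303, saving 10.
Extra fixed cost: 24. Net change = 24 − 10 = 14.
(Totals: 468 → 482.)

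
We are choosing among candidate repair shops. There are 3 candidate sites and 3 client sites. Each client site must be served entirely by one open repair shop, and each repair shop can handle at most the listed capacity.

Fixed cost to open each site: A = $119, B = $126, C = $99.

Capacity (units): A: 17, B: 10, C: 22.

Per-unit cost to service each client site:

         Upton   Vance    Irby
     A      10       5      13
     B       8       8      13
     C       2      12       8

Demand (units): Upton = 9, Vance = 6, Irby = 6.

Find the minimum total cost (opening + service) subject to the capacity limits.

Minimum total cost: 237

Open {C}: Upton→C 2·9=18, Vance→C 12·6=72, Irby→C 8·6=48.
Loads: C carries 21/22. Service 138; fixed 99; total 237.
Next best feasible plan costs 314.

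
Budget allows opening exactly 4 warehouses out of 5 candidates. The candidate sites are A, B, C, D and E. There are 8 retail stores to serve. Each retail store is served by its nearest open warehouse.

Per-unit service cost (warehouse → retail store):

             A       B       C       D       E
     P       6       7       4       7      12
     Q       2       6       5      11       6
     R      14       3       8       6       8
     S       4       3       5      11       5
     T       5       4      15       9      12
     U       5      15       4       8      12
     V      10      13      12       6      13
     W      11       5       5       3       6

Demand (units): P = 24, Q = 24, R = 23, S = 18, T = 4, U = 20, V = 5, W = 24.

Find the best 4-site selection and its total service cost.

With exactly 4 open, each retail store uses its cheapest among the chosen.
{A, B, C, D}: P→C 4·24=96, Q→A 2·24=48, R→B 3·23=69, S→B 3·18=54, T→B 4·4=16, U→C 4·20=80, V→D 6·5=30, W→D 3·24=72. Service cost 465.
{A, B, C, E}: service cost 533
{A, B, D, E}: service cost 533
Among all 5 size-4 choices, {A, B, C, D} is lowest.

Choose A, B, C and D; total service cost 465.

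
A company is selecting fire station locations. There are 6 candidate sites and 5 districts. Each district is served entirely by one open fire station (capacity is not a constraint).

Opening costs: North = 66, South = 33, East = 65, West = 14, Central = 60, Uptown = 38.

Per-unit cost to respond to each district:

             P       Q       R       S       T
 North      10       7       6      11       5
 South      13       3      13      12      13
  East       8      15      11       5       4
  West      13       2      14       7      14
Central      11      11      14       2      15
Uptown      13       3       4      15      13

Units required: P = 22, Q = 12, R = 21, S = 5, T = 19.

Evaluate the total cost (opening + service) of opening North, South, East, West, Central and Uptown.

Each district is assigned to its cheapest site among the open ones.
{North, South, East, West, Central, Uptown}: P→East 8·22=176, Q→West 2·12=24, R→Uptown 4·21=84, S→Central 2·5=10, T→East 4·19=76. Service 370; fixed 276; total 646.

Total cost: 646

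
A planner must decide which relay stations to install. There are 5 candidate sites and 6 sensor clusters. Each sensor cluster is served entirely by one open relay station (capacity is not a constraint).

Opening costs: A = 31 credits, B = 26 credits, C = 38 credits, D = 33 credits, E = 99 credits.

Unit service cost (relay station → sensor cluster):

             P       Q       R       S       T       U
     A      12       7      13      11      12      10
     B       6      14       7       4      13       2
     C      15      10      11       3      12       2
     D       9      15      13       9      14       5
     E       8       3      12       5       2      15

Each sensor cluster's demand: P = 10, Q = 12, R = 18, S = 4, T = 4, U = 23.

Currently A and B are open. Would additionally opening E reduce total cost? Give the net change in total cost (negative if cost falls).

Current service cost with {A, B}: 380.
Adding E: each sensor cluster re-picks its cheapest; new service cost 292, saving 88.
Extra fixed cost: 99. Net change = 99 − 88 = 11.
(Totals: 437 → 448.)

No — net change +11 (cost rises by 11).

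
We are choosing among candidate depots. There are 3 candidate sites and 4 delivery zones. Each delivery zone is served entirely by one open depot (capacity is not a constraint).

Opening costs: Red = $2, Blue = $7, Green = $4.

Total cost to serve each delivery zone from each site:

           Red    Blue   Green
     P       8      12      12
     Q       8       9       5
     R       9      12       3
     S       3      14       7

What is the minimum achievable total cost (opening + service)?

For any fixed open set, each delivery zone goes to its cheapest open site; total = fixed + service.
{Red, Green}: P→Red 8, Q→Green 5, R→Green 3, S→Red 3. Service 19; fixed 6; total 25.
{Red}: service 28 + fixed 2 = 30
{Green}: service 27 + fixed 4 = 31
{Red, Blue, Green}: service 19 + fixed 13 = 32
(All 7 nonempty subsets were checked; Red and Green is lowest.)

Minimum total cost: 25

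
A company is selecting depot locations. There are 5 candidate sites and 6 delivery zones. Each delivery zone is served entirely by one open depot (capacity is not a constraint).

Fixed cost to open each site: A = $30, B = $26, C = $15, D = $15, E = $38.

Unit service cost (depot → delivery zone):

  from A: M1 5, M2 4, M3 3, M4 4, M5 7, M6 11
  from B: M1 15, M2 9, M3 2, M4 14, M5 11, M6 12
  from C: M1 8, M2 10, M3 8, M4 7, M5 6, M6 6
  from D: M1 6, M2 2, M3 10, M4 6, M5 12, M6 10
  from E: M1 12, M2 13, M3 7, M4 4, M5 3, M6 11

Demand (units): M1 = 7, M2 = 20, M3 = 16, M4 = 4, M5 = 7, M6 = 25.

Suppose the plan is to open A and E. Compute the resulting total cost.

Each delivery zone is assigned to its cheapest site among the open ones.
{A, E}: M1→A 5·7=35, M2→A 4·20=80, M3→A 3·16=48, M4→A 4·4=16, M5→E 3·7=21, M6→A 11·25=275. Service 475; fixed 68; total 543.

Total cost: 543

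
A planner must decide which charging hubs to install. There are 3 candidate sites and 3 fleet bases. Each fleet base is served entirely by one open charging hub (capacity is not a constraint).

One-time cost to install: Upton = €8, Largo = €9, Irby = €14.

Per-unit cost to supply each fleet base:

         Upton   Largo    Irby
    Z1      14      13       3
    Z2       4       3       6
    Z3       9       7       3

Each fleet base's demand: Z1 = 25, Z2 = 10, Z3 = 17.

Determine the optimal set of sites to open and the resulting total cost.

Open Largo and Irby; minimum total cost 179.

For any fixed open set, each fleet base goes to its cheapest open site; total = fixed + service.
{Largo, Irby}: Z1→Irby 3·25=75, Z2→Largo 3·10=30, Z3→Irby 3·17=51. Service 156; fixed 23; total 179.
{Upton, Largo, Irby}: Z1→Irby 3·25=75, Z2→Largo 3·10=30, Z3→Irby 3·17=51. Service 156; fixed 31; total 187.
{Upton, Irby}: Z1→Irby 3·25=75, Z2→Upton 4·10=40, Z3→Irby 3·17=51. Service 166; fixed 22; total 188.
{Upton}: service 543 + fixed 8 = 551
No other subset beats 179.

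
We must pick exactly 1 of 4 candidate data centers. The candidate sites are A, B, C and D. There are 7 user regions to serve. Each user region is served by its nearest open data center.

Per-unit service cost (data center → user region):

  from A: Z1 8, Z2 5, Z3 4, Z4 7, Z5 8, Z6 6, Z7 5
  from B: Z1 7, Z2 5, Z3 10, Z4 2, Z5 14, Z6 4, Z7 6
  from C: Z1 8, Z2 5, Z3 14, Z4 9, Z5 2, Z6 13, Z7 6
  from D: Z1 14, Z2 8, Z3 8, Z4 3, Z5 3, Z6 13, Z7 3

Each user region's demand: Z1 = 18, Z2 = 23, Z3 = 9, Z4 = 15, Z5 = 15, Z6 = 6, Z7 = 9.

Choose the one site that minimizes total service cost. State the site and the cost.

With exactly 1 open, each user region uses its cheapest among the chosen.
{A}: Z1→A 8·18=144, Z2→A 5·23=115, Z3→A 4·9=36, Z4→A 7·15=105, Z5→A 8·15=120, Z6→A 6·6=36, Z7→A 5·9=45. Service cost 601.
{B}: service cost 649
{C}: service cost 682
Among all 4 size-1 choices, {A} is lowest.

Choose A only; total service cost 601.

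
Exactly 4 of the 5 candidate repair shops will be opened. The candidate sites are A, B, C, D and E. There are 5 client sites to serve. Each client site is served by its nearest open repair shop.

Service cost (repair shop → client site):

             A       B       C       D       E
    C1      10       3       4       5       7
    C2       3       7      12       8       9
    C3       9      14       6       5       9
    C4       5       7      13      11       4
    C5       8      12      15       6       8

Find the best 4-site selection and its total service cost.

With exactly 4 open, each client site uses its cheapest among the chosen.
{A, B, D, E}: C1→B 3, C2→A 3, C3→D 5, C4→E 4, C5→D 6. Service cost 21.
{A, B, C, D}: service cost 22
{A, C, D, E}: service cost 22
Among all 5 size-4 choices, {A, B, D, E} is lowest.

Choose A, B, D and E; total service cost 21.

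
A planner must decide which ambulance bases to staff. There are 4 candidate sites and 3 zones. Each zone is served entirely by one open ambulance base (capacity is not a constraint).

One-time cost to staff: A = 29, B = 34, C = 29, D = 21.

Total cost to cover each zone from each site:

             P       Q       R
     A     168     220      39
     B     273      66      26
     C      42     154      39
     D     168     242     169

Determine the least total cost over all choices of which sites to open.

For any fixed open set, each zone goes to its cheapest open site; total = fixed + service.
{B, C}: P→C 42, Q→B 66, R→B 26. Service 134; fixed 63; total 197.
{B, C, D}: P→C 42, Q→B 66, R→B 26. Service 134; fixed 84; total 218.
{A, B, C}: P→C 42, Q→B 66, R→B 26. Service 134; fixed 92; total 226.
{A, B, C, D}: service 134 + fixed 113 = 247
No other subset beats 197.

Minimum total cost: 197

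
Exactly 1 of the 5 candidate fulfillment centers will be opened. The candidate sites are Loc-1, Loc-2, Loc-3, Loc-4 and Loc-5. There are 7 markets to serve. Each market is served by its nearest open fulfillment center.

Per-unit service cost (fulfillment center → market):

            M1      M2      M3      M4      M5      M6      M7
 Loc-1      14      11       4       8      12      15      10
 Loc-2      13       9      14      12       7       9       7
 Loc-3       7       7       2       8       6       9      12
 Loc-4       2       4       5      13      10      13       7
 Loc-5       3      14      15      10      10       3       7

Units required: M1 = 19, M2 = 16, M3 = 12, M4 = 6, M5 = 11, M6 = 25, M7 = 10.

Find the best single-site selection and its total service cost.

With exactly 1 open, each market uses its cheapest among the chosen.
{Loc-3}: M1→Loc-3 7·19=133, M2→Loc-3 7·16=112, M3→Loc-3 2·12=24, M4→Loc-3 8·6=48, M5→Loc-3 6·11=66, M6→Loc-3 9·25=225, M7→Loc-3 12·10=120. Service cost 728.
{Loc-4}: service cost 745
{Loc-5}: service cost 776
Among all 5 size-1 choices, {Loc-3} is lowest.

Choose Loc-3 only; total service cost 728.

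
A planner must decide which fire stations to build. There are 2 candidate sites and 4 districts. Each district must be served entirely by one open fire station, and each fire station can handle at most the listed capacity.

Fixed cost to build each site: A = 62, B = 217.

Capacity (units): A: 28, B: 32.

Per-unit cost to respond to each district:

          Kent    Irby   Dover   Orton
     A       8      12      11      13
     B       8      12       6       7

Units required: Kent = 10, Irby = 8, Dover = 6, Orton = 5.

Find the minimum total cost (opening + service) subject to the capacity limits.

Open {B}: Kent→B 8·10=80, Irby→B 12·8=96, Dover→B 6·6=36, Orton→B 7·5=35.
Loads: B carries 29/32. Service 247; fixed 217; total 464.
Next best feasible plan costs 526.

Minimum total cost: 464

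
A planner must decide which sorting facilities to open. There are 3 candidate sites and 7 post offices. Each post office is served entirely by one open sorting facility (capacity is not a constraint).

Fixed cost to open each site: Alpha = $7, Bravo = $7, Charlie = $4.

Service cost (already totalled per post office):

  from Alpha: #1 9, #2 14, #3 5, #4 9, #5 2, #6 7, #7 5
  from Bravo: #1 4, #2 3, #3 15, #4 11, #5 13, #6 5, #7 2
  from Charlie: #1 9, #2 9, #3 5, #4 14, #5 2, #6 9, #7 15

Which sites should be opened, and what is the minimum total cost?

For any fixed open set, each post office goes to its cheapest open site; total = fixed + service.
{Bravo, Charlie}: #1→Bravo 4, #2→Bravo 3, #3→Charlie 5, #4→Bravo 11, #5→Charlie 2, #6→Bravo 5, #7→Bravo 2. Service 32; fixed 11; total 43.
{Alpha, Bravo}: service 30 + fixed 14 = 44
{Alpha, Bravo, Charlie}: service 30 + fixed 18 = 48
{Charlie}: service 63 + fixed 4 = 67
No other subset beats 43.

Open Bravo and Charlie; minimum total cost 43.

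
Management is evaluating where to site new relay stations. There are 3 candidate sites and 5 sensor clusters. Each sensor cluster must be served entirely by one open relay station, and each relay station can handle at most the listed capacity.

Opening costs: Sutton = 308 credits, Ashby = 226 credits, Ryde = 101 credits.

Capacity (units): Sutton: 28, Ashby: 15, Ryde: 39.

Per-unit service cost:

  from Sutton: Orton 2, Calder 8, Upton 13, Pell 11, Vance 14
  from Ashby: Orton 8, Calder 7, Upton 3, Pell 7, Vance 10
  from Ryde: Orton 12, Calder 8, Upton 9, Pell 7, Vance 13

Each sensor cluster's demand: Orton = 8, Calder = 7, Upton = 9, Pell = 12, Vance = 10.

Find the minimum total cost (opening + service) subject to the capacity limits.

Minimum total cost: 720

Open {Ashby, Ryde}: Orton→Ryde 12·8=96, Calder→Ryde 8·7=56, Upton→Ashby 3·9=27, Pell→Ryde 7·12=84, Vance→Ryde 13·10=130.
Loads: Ashby carries 9/15, Ryde carries 37/39. Service 393; fixed 327; total 720.
Next best feasible plan costs 735.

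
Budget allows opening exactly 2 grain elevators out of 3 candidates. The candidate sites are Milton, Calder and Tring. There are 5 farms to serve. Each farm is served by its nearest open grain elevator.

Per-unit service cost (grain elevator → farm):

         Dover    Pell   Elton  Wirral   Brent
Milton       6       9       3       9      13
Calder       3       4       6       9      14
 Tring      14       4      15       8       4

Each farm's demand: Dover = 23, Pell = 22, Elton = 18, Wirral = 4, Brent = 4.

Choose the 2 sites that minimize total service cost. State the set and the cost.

With exactly 2 open, each farm uses its cheapest among the chosen.
{Milton, Calder}: Dover→Calder 3·23=69, Pell→Calder 4·22=88, Elton→Milton 3·18=54, Wirral→Milton 9·4=36, Brent→Milton 13·4=52. Service cost 299.
{Calder, Tring}: service cost 313
{Milton, Tring}: service cost 328
Among all 3 size-2 choices, {Milton, Calder} is lowest.

Choose Milton and Calder; total service cost 299.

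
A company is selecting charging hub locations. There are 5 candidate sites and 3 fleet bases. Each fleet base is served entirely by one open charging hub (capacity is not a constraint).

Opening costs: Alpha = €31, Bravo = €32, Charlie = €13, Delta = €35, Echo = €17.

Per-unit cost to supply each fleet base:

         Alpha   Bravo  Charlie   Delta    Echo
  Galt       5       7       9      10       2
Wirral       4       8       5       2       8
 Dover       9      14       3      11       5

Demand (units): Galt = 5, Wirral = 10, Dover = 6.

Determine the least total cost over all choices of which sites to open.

Minimum total cost: 108

For any fixed open set, each fleet base goes to its cheapest open site; total = fixed + service.
{Charlie, Echo}: Galt→Echo 2·5=10, Wirral→Charlie 5·10=50, Dover→Charlie 3·6=18. Service 78; fixed 30; total 108.
{Delta, Echo}: service 60 + fixed 52 = 112
{Charlie, Delta, Echo}: service 48 + fixed 65 = 113
{Alpha, Bravo, Charlie, Delta, Echo}: Galt→Echo 2·5=10, Wirral→Delta 2·10=20, Dover→Charlie 3·6=18. Service 48; fixed 128; total 176.
No other subset beats 108.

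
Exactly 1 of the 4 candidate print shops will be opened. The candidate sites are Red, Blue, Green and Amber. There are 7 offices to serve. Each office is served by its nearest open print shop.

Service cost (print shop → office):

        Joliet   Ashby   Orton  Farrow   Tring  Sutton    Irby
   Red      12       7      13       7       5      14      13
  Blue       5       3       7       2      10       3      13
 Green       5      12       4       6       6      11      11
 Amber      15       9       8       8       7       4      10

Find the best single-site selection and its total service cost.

With exactly 1 open, each office uses its cheapest among the chosen.
{Blue}: Joliet→Blue 5, Ashby→Blue 3, Orton→Blue 7, Farrow→Blue 2, Tring→Blue 10, Sutton→Blue 3, Irby→Blue 13. Service cost 43.
{Green}: service cost 55
{Amber}: service cost 61
Among all 4 size-1 choices, {Blue} is lowest.

Choose Blue only; total service cost 43.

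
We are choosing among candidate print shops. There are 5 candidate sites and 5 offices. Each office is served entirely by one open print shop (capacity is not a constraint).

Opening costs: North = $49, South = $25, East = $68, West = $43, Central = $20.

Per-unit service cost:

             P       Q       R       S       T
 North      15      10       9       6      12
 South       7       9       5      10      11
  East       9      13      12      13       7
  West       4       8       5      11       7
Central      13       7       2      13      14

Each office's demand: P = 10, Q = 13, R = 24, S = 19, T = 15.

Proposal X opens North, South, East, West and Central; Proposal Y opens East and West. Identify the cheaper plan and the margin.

Proposal X is cheaper by 86.

Proposal X: {North, South, East, West, Central}: P→West 4·10=40, Q→Central 7·13=91, R→Central 2·24=48, S→North 6·19=114, T→East 7·15=105. Service 398; fixed 205; total 603.
Proposal Y: {East, West}: P→West 4·10=40, Q→West 8·13=104, R→West 5·24=120, S→West 11·19=209, T→East 7·15=105. Service 578; fixed 111; total 689.
Difference: |603 − 689| = 86.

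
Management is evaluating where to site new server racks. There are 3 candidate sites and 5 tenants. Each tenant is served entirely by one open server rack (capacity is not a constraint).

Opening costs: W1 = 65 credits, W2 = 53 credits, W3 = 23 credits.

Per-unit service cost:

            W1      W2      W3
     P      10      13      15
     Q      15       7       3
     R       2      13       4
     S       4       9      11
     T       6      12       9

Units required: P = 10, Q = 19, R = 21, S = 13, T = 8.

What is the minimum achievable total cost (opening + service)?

For any fixed open set, each tenant goes to its cheapest open site; total = fixed + service.
{W1, W3}: P→W1 10·10=100, Q→W3 3·19=57, R→W1 2·21=42, S→W1 4·13=52, T→W1 6·8=48. Service 299; fixed 88; total 387.
{W1, W2, W3}: service 299 + fixed 141 = 440
{W1, W2}: P→W1 10·10=100, Q→W2 7·19=133, R→W1 2·21=42, S→W1 4·13=52, T→W1 6·8=48. Service 375; fixed 118; total 493.
{W3}: service 506 + fixed 23 = 529
(All 7 nonempty subsets were checked; W1 and W3 is lowest.)

Minimum total cost: 387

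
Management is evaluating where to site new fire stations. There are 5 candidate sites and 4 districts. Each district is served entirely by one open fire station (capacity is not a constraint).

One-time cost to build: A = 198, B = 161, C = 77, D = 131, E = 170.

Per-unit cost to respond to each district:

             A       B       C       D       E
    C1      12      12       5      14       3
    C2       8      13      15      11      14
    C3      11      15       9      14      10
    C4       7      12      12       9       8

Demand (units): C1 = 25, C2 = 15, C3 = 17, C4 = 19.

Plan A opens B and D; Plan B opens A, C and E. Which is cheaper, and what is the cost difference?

Plan A: {B, D}: C1→B 12·25=300, C2→D 11·15=165, C3→D 14·17=238, C4→D 9·19=171. Service 874; fixed 292; total 1166.
Plan B: {A, C, E}: C1→E 3·25=75, C2→A 8·15=120, C3→C 9·17=153, C4→A 7·19=133. Service 481; fixed 445; total 926.
Difference: |1166 − 926| = 240.

Plan B is cheaper by 240.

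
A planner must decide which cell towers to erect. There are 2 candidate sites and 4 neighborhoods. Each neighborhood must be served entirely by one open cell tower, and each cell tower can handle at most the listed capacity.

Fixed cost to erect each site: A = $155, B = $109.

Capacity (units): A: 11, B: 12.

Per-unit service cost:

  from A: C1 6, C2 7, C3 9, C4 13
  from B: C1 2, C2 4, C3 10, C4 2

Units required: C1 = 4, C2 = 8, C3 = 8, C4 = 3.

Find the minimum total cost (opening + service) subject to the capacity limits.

Minimum total cost: 415

Open {A, B}: C1→B 2·4=8, C2→B 4·8=32, C3→A 9·8=72, C4→A 13·3=39.
Loads: A carries 11/11, B carries 12/12. Service 151; fixed 264; total 415.
Next best feasible plan costs 447.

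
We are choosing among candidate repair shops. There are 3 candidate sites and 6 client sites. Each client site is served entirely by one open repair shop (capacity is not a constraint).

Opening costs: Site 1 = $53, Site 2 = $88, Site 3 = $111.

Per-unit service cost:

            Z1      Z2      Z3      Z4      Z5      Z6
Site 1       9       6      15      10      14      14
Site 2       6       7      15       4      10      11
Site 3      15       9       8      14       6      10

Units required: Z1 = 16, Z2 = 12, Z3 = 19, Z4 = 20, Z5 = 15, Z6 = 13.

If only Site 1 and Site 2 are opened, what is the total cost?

Total cost: 967

Each client site is assigned to its cheapest site among the open ones.
{Site 1, Site 2}: Z1→Site 2 6·16=96, Z2→Site 1 6·12=72, Z3→Site 1 15·19=285, Z4→Site 2 4·20=80, Z5→Site 2 10·15=150, Z6→Site 2 11·13=143. Service 826; fixed 141; total 967.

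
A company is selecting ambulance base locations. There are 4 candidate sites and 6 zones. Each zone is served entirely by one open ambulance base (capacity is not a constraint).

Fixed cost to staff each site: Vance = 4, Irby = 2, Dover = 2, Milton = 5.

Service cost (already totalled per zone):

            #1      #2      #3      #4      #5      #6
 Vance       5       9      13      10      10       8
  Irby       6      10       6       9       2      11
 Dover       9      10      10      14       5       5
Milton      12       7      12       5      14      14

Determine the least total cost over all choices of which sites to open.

For any fixed open set, each zone goes to its cheapest open site; total = fixed + service.
{Irby, Dover, Milton}: #1→Irby 6, #2→Milton 7, #3→Irby 6, #4→Milton 5, #5→Irby 2, #6→Dover 5. Service 31; fixed 9; total 40.
{Irby, Dover}: service 38 + fixed 4 = 42
{Vance, Irby, Dover, Milton}: #1→Vance 5, #2→Milton 7, #3→Irby 6, #4→Milton 5, #5→Irby 2, #6→Dover 5. Service 30; fixed 13; total 43.
{Irby}: service 44 + fixed 2 = 46
No other subset beats 40.

Minimum total cost: 40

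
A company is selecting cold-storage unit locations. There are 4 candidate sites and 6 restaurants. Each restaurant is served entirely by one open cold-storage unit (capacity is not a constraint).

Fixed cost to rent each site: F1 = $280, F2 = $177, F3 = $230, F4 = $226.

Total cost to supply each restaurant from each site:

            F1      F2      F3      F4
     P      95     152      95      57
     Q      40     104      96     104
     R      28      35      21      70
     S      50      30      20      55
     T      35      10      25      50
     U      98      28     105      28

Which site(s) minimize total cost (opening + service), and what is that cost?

For any fixed open set, each restaurant goes to its cheapest open site; total = fixed + service.
{F2}: P→F2 152, Q→F2 104, R→F2 35, S→F2 30, T→F2 10, U→F2 28. Service 359; fixed 177; total 536.
{F4}: P→F4 57, Q→F4 104, R→F4 70, S→F4 55, T→F4 50, U→F4 28. Service 364; fixed 226; total 590.
{F3}: P→F3 95, Q→F3 96, R→F3 21, S→F3 20, T→F3 25, U→F3 105. Service 362; fixed 230; total 592.
{F1, F2, F3, F4}: P→F4 57, Q→F1 40, R→F3 21, S→F3 20, T→F2 10, U→F2 28. Service 176; fixed 913; total 1089.
(All 15 nonempty subsets were checked; F2 only is lowest.)

Open F2 only; minimum total cost 536.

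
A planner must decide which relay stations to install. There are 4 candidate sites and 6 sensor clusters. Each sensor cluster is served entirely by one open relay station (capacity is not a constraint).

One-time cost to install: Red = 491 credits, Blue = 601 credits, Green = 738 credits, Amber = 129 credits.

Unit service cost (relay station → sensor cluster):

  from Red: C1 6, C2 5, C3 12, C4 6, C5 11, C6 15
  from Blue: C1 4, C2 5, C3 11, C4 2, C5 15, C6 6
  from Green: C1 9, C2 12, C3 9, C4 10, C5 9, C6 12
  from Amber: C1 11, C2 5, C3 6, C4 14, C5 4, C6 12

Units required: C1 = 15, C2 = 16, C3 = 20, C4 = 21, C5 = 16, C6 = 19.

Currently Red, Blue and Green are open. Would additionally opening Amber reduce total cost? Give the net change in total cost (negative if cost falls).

Current service cost with {Red, Blue, Green}: 620.
Adding Amber: each sensor cluster re-picks its cheapest; new service cost 480, saving 140.
Extra fixed cost: 129. Net change = 129 − 140 = -11.
(Totals: 2450 → 2439.)

Yes — net change −11 (cost falls by 11).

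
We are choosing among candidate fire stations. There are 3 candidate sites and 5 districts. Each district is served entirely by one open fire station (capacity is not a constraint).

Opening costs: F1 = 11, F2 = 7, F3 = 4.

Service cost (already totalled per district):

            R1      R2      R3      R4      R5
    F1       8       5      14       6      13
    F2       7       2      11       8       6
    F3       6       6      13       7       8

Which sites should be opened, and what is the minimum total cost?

Open F2 only; minimum total cost 41.

For any fixed open set, each district goes to its cheapest open site; total = fixed + service.
{F2}: R1→F2 7, R2→F2 2, R3→F2 11, R4→F2 8, R5→F2 6. Service 34; fixed 7; total 41.
{F2, F3}: R1→F3 6, R2→F2 2, R3→F2 11, R4→F3 7, R5→F2 6. Service 32; fixed 11; total 43.
{F3}: service 40 + fixed 4 = 44
{F1, F2, F3}: service 31 + fixed 22 = 53
No other subset beats 41.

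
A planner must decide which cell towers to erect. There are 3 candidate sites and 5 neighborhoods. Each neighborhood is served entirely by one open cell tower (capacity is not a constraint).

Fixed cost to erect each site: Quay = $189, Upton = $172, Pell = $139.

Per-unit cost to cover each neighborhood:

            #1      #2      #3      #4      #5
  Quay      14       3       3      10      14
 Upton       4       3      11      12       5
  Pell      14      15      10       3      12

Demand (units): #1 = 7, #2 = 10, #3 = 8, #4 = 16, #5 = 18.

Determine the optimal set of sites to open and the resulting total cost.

Open Upton and Pell; minimum total cost 587.

For any fixed open set, each neighborhood goes to its cheapest open site; total = fixed + service.
{Upton, Pell}: #1→Upton 4·7=28, #2→Upton 3·10=30, #3→Pell 10·8=80, #4→Pell 3·16=48, #5→Upton 5·18=90. Service 276; fixed 311; total 587.
{Upton}: service 428 + fixed 172 = 600
{Quay, Upton}: service 332 + fixed 361 = 693
{Quay, Upton, Pell}: #1→Upton 4·7=28, #2→Quay 3·10=30, #3→Quay 3·8=24, #4→Pell 3·16=48, #5→Upton 5·18=90. Service 220; fixed 500; total 720.
No other subset beats 587.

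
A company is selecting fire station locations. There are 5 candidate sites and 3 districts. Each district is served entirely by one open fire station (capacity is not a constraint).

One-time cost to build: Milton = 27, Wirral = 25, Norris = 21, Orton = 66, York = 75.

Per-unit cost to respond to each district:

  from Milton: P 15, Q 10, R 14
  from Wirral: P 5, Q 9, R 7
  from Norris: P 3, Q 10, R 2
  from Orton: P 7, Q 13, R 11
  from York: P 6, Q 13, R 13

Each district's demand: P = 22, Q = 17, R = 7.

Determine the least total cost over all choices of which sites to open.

Minimum total cost: 271

For any fixed open set, each district goes to its cheapest open site; total = fixed + service.
{Norris}: P→Norris 3·22=66, Q→Norris 10·17=170, R→Norris 2·7=14. Service 250; fixed 21; total 271.
{Wirral, Norris}: service 233 + fixed 46 = 279
{Milton, Norris}: service 250 + fixed 48 = 298
{Milton, Wirral, Norris, Orton, York}: service 233 + fixed 214 = 447
No other subset beats 271.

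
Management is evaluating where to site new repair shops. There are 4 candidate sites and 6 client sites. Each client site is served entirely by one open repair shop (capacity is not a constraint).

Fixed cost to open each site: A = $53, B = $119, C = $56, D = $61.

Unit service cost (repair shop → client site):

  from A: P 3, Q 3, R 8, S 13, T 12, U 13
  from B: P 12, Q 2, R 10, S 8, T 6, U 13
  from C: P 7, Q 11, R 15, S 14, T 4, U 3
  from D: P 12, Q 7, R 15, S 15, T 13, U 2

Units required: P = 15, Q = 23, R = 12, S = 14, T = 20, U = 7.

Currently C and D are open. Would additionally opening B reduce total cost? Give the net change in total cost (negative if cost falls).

Current service cost with {C, D}: 736.
Adding B: each client site re-picks its cheapest; new service cost 477, saving 259.
Extra fixed cost: 119. Net change = 119 − 259 = -140.
(Totals: 853 → 713.)

Yes — net change −140 (cost falls by 140).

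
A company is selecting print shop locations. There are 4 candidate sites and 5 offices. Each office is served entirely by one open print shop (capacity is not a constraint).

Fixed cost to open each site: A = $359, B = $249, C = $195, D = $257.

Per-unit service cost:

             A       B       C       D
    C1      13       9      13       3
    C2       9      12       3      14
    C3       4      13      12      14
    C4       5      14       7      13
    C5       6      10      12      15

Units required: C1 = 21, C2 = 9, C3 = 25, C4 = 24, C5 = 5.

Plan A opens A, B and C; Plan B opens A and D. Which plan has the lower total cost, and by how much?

Plan A: {A, B, C}: C1→B 9·21=189, C2→C 3·9=27, C3→A 4·25=100, C4→A 5·24=120, C5→A 6·5=30. Service 466; fixed 803; total 1269.
Plan B: {A, D}: C1→D 3·21=63, C2→A 9·9=81, C3→A 4·25=100, C4→A 5·24=120, C5→A 6·5=30. Service 394; fixed 616; total 1010.
Difference: |1269 − 1010| = 259.

Plan B is cheaper by 259.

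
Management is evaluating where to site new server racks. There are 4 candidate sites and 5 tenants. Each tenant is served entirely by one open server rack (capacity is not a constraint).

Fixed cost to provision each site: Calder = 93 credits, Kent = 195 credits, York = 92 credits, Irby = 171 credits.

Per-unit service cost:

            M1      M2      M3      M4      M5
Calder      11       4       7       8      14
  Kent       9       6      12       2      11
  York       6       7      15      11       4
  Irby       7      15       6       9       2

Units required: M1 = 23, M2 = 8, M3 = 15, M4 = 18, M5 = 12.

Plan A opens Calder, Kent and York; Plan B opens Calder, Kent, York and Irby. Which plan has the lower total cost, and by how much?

Plan A: {Calder, Kent, York}: M1→York 6·23=138, M2→Calder 4·8=32, M3→Calder 7·15=105, M4→Kent 2·18=36, M5→York 4·12=48. Service 359; fixed 380; total 739.
Plan B: {Calder, Kent, York, Irby}: M1→York 6·23=138, M2→Calder 4·8=32, M3→Irby 6·15=90, M4→Kent 2·18=36, M5→Irby 2·12=24. Service 320; fixed 551; total 871.
Difference: |739 − 871| = 132.

Plan A is cheaper by 132.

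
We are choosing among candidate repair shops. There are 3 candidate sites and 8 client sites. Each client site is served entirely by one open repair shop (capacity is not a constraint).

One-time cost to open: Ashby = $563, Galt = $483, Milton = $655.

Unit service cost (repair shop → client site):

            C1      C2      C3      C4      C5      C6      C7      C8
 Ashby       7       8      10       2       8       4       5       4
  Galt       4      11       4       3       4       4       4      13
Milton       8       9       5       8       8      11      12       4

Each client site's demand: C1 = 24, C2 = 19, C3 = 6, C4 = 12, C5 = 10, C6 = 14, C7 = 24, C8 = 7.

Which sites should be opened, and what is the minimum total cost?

For any fixed open set, each client site goes to its cheapest open site; total = fixed + service.
{Galt}: C1→Galt 4·24=96, C2→Galt 11·19=209, C3→Galt 4·6=24, C4→Galt 3·12=36, C5→Galt 4·10=40, C6→Galt 4·14=56, C7→Galt 4·24=96, C8→Galt 13·7=91. Service 648; fixed 483; total 1131.
{Ashby}: C1→Ashby 7·24=168, C2→Ashby 8·19=152, C3→Ashby 10·6=60, C4→Ashby 2·12=24, C5→Ashby 8·10=80, C6→Ashby 4·14=56, C7→Ashby 5·24=120, C8→Ashby 4·7=28. Service 688; fixed 563; total 1251.
{Ashby, Galt}: C1→Galt 4·24=96, C2→Ashby 8·19=152, C3→Galt 4·6=24, C4→Ashby 2·12=24, C5→Galt 4·10=40, C6→Ashby 4·14=56, C7→Galt 4·24=96, C8→Ashby 4·7=28. Service 516; fixed 1046; total 1562.
{Ashby, Galt, Milton}: service 516 + fixed 1701 = 2217
(All 7 nonempty subsets were checked; Galt only is lowest.)

Open Galt only; minimum total cost 1131.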